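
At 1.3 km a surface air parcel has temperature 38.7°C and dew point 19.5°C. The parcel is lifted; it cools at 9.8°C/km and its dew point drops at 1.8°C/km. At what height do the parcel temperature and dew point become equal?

3.7 km

T and T_d converge at 9.8 − 1.8 = 8°C per km
Height above start = (38.7 − 19.5) / 8 = 2.4 km
LCL altitude = 1300 m + 2400 m = 3700 m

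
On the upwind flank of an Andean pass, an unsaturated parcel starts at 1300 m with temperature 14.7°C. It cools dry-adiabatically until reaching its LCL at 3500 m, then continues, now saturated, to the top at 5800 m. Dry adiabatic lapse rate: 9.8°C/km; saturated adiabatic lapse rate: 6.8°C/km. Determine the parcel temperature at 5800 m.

-22.5°C

1300 → 3500 m (dry, 9.8°C/km): ΔT = -9.8 × 2.2 = -21.56°C → T = -6.86°C
3500 → 5800 m (saturated, 6.8°C/km): ΔT = -6.8 × 2.3 = -15.64°C → T = -22.5°C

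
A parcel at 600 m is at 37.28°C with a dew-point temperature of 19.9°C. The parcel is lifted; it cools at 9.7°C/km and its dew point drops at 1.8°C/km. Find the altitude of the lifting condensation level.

T and T_d converge at 9.7 − 1.8 = 7.9°C per km
Height above start = (37.28 − 19.9) / 7.9 = 2.2 km
LCL altitude = 600 m + 2200 m = 2800 m

2800 m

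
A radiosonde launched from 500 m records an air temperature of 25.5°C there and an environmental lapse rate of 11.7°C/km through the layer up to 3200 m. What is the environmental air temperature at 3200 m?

-6.09°C

From 500 m to 3200 m (environmental): cools by 11.7 × 2.7 = 31.59°C, giving -6.09°C.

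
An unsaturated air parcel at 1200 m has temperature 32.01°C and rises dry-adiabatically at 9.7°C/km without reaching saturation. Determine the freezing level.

Height above start = (32.01 − 0) / 9.7 = 3.3 km
Altitude = 1200 m + 3300 m = 4500 m

4500 m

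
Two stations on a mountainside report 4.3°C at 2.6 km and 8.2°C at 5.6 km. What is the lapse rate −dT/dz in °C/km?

Γ = −ΔT/Δz = (4.3 − 8.2) / (5600 − 2600) m
  = -3.9°C / 3 km = -1.3°C/km

-1.3°C/km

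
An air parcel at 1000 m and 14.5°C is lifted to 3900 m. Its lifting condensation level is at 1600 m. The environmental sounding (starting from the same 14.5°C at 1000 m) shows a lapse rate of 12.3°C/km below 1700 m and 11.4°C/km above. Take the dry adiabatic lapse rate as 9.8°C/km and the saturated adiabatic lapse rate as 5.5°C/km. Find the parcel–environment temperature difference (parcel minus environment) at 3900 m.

+15.16°C (parcel warmer than environment)

Parcel:
  Dry to 1600 m: -9.8 × 0.6 km = -5.88°C, so T = 8.62°C.
  Saturated to 3900 m: -5.5 × 2.3 km = -12.65°C, so T = -4.03°C.
Environment:
  Environment, lower layer to 1700 m: -12.3 × 0.7 km = -8.61°C, so T = 5.89°C.
  Environment, upper layer to 3900 m: -11.4 × 2.2 km = -25.08°C, so T = -19.19°C.
T_parcel − T_env = -4.03 − (-19.19) = +15.16°C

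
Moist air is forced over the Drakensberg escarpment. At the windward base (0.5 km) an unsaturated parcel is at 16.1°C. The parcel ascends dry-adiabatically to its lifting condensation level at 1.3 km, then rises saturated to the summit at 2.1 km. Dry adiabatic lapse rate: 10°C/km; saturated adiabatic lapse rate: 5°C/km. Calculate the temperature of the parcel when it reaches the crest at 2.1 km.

500 → 1300 m (dry, 10°C/km): ΔT = -10 × 0.8 = -8°C → T = 8.1°C
1300 → 2100 m (saturated, 5°C/km): ΔT = -5 × 0.8 = -4°C → T = 4.1°C

4.1°C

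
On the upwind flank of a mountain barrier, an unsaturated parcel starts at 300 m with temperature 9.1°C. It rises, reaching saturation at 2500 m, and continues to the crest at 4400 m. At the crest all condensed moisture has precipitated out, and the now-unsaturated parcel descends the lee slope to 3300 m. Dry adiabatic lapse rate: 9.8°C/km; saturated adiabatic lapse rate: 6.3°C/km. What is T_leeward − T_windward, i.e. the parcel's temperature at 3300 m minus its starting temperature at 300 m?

From 300 m to 2500 m (dry): cools by 9.8 × 2.2 = 21.56°C, giving -12.46°C.
From 2500 m to 4400 m (saturated): cools by 6.3 × 1.9 = 11.97°C, giving -24.43°C.
From 4400 m to 3300 m (dry descent): warms by 9.8 × 1.1 = 10.78°C, giving -13.65°C.
Net change vs windward start: -13.65 − 9.1 = -22.75°C

-22.75°C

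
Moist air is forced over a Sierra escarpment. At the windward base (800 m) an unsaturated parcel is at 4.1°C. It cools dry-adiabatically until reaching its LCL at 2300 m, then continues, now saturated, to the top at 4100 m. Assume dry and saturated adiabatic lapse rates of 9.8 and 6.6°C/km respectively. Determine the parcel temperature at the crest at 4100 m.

Dry to 2300 m: -9.8 × 1.5 km = -14.7°C, so T = -10.6°C.
Saturated to 4100 m: -6.6 × 1.8 km = -11.88°C, so T = -22.48°C.

-22.48°C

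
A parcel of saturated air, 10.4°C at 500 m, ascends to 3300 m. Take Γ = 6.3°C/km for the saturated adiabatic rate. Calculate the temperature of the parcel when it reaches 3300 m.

-7.24°C

From 500 m to 3300 m (saturated adiabatic): cools by 6.3 × 2.8 = 17.64°C, giving -7.24°C.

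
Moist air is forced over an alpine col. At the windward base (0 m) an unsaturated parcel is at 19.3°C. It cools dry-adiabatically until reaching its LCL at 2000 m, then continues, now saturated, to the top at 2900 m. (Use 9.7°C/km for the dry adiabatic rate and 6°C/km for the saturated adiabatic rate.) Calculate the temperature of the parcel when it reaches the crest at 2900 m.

-5.5°C

From 0 m to 2000 m (dry): cools by 9.7 × 2 = 19.4°C, giving -0.1°C.
From 2000 m to 2900 m (saturated): cools by 6 × 0.9 = 5.4°C, giving -5.5°C.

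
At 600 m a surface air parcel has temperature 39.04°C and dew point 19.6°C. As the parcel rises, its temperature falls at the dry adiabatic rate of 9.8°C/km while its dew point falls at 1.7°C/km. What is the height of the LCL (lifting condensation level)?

T and T_d converge at 9.8 − 1.7 = 8.1°C per km
Height above start = (39.04 − 19.6) / 8.1 = 2.4 km
LCL altitude = 600 m + 2400 m = 3000 m

3000 m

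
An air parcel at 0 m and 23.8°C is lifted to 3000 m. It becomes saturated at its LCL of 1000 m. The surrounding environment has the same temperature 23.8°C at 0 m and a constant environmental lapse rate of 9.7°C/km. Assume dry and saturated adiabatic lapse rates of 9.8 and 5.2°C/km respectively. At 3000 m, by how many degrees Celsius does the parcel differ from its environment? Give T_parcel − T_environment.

+8.9°C (parcel warmer than environment)

Parcel:
  0 → 1000 m (dry, 9.8°C/km): ΔT = -9.8 × 1 = -9.8°C → T = 14°C
  1000 → 3000 m (saturated, 5.2°C/km): ΔT = -5.2 × 2 = -10.4°C → T = 3.6°C
Environment:
  0 → 3000 m (environment, 9.7°C/km): ΔT = -9.7 × 3 = -29.1°C → T = -5.3°C
T_parcel − T_env = 3.6 − (-5.3) = +8.9°C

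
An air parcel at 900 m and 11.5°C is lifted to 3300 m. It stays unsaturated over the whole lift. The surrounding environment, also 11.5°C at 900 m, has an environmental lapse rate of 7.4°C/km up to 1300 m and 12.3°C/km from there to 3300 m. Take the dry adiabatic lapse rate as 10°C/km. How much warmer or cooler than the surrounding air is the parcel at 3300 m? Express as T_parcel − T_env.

Parcel:
  Dry to 3300 m: -10 × 2.4 km = -24°C, so T = -12.5°C.
Environment:
  Environment, lower layer to 1300 m: -7.4 × 0.4 km = -2.96°C, so T = 8.54°C.
  Environment, upper layer to 3300 m: -12.3 × 2 km = -24.6°C, so T = -16.06°C.
T_parcel − T_env = -12.5 − (-16.06) = +3.56°C

+3.56°C (parcel warmer than environment)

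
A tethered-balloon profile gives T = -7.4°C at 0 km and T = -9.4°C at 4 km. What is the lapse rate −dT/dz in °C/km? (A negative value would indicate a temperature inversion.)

0.5°C/km

Γ = −ΔT/Δz = (-7.4 − (-9.4)) / (4000 − 0) m
  = 2°C / 4 km = 0.5°C/km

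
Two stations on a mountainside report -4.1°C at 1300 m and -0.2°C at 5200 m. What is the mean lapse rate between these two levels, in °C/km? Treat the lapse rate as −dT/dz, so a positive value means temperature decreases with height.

-1°C/km

Γ = −ΔT/Δz = (-4.1 − (-0.2)) / (5200 − 1300) m
  = -3.9°C / 3.9 km = -1°C/km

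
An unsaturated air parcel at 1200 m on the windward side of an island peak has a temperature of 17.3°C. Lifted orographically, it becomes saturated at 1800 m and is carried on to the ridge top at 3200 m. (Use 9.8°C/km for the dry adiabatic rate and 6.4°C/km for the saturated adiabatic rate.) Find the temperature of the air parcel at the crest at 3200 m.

2.46°C

1200 → 1800 m (dry, 9.8°C/km): ΔT = -9.8 × 0.6 = -5.88°C → T = 11.42°C
1800 → 3200 m (saturated, 6.4°C/km): ΔT = -6.4 × 1.4 = -8.96°C → T = 2.46°C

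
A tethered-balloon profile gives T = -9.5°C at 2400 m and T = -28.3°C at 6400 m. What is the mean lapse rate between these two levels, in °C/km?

4.7°C/km

Γ = −ΔT/Δz = (-9.5 − (-28.3)) / (6400 − 2400) m
  = 18.8°C / 4 km = 4.7°C/km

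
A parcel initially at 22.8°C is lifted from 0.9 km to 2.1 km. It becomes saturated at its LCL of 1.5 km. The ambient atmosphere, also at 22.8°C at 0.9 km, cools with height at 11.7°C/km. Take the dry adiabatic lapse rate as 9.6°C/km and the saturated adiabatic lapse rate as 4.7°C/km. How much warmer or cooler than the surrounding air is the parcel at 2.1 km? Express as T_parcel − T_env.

+5.46°C (parcel warmer than environment)

Parcel:
  900 → 1500 m (dry, 9.6°C/km): ΔT = -9.6 × 0.6 = -5.76°C → T = 17.04°C
  1500 → 2100 m (saturated, 4.7°C/km): ΔT = -4.7 × 0.6 = -2.82°C → T = 14.22°C
Environment:
  900 → 2100 m (environment, 11.7°C/km): ΔT = -11.7 × 1.2 = -14.04°C → T = 8.76°C
T_parcel − T_env = 14.22 − 8.76 = +5.46°C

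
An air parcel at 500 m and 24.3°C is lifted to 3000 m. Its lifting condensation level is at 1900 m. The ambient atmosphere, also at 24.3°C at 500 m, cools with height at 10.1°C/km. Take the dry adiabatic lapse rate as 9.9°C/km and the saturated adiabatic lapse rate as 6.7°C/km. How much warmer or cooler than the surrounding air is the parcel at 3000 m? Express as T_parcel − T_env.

Parcel:
  500 → 1900 m (dry, 9.9°C/km): ΔT = -9.9 × 1.4 = -13.86°C → T = 10.44°C
  1900 → 3000 m (saturated, 6.7°C/km): ΔT = -6.7 × 1.1 = -7.37°C → T = 3.07°C
Environment:
  500 → 3000 m (environment, 10.1°C/km): ΔT = -10.1 × 2.5 = -25.25°C → T = -0.95°C
T_parcel − T_env = 3.07 − (-0.95) = +4.02°C

+4.02°C (parcel warmer than environment)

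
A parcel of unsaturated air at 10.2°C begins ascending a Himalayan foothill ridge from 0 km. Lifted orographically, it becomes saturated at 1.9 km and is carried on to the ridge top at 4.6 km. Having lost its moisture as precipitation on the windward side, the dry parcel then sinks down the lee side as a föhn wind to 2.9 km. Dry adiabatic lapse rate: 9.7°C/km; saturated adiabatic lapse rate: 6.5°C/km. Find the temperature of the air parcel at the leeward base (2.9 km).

-9.29°C

0 → 1900 m (dry, 9.7°C/km): ΔT = -9.7 × 1.9 = -18.43°C → T = -8.23°C
1900 → 4600 m (saturated, 6.5°C/km): ΔT = -6.5 × 2.7 = -17.55°C → T = -25.78°C
4600 → 2900 m (dry descent, 9.7°C/km): ΔT = +9.7 × 1.7 = +16.49°C → T = -9.29°C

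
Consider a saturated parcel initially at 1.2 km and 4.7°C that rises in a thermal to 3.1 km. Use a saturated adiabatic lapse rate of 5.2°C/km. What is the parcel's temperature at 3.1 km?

-5.18°C

1200–3100 m, saturated adiabatic: Δz = 1.9 km ⇒ ΔT = -9.88°C; T = -5.18°C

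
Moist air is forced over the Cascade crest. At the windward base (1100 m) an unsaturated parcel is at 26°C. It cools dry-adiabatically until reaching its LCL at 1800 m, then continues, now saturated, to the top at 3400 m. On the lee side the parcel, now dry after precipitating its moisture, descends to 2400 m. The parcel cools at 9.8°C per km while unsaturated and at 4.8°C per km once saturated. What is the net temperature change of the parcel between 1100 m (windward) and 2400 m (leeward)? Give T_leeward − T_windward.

-4.74°C

Dry to 1800 m: -9.8 × 0.7 km = -6.86°C, so T = 19.14°C.
Saturated to 3400 m: -4.8 × 1.6 km = -7.68°C, so T = 11.46°C.
Dry descent to 2400 m: +9.8 × 1 km = +9.8°C, so T = 21.26°C.
Net change vs windward start: 21.26 − 26 = -4.74°C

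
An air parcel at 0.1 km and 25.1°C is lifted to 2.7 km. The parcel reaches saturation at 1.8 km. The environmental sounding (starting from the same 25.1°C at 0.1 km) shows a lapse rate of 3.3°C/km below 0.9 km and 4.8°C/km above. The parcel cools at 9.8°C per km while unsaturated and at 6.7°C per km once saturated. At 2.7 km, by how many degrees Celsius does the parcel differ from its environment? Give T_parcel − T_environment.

-11.41°C (parcel cooler than environment)

Parcel:
  100–1800 m, dry: Δz = 1.7 km ⇒ ΔT = -16.66°C; T = 8.44°C
  1800–2700 m, saturated: Δz = 0.9 km ⇒ ΔT = -6.03°C; T = 2.41°C
Environment:
  100–900 m, environment, lower layer: Δz = 0.8 km ⇒ ΔT = -2.64°C; T = 22.46°C
  900–2700 m, environment, upper layer: Δz = 1.8 km ⇒ ΔT = -8.64°C; T = 13.82°C
T_parcel − T_env = 2.41 − 13.82 = -11.41°C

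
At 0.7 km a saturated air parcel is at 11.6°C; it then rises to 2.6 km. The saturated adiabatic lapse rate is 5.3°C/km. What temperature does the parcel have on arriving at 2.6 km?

1.53°C

From 700 m to 2600 m (saturated adiabatic): cools by 5.3 × 1.9 = 10.07°C, giving 1.53°C.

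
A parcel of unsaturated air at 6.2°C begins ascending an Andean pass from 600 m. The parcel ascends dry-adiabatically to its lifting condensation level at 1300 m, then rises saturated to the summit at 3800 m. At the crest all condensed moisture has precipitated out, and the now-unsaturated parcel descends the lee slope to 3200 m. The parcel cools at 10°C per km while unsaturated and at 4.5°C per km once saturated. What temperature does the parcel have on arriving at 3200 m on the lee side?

-6.05°C

600–1300 m, dry: Δz = 0.7 km ⇒ ΔT = -7°C; T = -0.8°C
1300–3800 m, saturated: Δz = 2.5 km ⇒ ΔT = -11.25°C; T = -12.05°C
3800–3200 m, dry descent: Δz = 0.6 km ⇒ ΔT = +6°C; T = -6.05°C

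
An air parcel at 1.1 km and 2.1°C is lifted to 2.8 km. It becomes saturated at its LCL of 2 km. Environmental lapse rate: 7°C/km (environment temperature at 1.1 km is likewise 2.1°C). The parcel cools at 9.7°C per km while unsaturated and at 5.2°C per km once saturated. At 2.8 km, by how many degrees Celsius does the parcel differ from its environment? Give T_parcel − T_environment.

Parcel:
  From 1100 m to 2000 m (dry): cools by 9.7 × 0.9 = 8.73°C, giving -6.63°C.
  From 2000 m to 2800 m (saturated): cools by 5.2 × 0.8 = 4.16°C, giving -10.79°C.
Environment:
  From 1100 m to 2800 m (environment): cools by 7 × 1.7 = 11.9°C, giving -9.8°C.
T_parcel − T_env = -10.79 − (-9.8) = -0.99°C

-0.99°C (parcel cooler than environment)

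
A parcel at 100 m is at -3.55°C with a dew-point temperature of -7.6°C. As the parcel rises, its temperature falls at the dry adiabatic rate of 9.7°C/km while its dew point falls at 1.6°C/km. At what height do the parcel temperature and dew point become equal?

600 m

T and T_d converge at 9.7 − 1.6 = 8.1°C per km
Height above start = (-3.55 − (-7.6)) / 8.1 = 0.5 km
LCL altitude = 100 m + 500 m = 600 m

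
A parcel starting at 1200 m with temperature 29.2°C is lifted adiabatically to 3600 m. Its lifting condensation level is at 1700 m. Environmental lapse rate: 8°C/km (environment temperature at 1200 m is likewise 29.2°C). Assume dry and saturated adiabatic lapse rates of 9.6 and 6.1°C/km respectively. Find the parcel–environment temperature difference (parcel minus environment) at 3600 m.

+2.81°C (parcel warmer than environment)

Parcel:
  1200 → 1700 m (dry, 9.6°C/km): ΔT = -9.6 × 0.5 = -4.8°C → T = 24.4°C
  1700 → 3600 m (saturated, 6.1°C/km): ΔT = -6.1 × 1.9 = -11.59°C → T = 12.81°C
Environment:
  1200 → 3600 m (environment, 8°C/km): ΔT = -8 × 2.4 = -19.2°C → T = 10°C
T_parcel − T_env = 12.81 − 10 = +2.81°C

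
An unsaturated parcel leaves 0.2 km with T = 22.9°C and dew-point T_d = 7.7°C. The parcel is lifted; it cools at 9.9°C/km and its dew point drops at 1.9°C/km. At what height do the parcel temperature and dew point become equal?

T and T_d converge at 9.9 − 1.9 = 8°C per km
Height above start = (22.9 − 7.7) / 8 = 1.9 km
LCL altitude = 200 m + 1900 m = 2100 m

2.1 km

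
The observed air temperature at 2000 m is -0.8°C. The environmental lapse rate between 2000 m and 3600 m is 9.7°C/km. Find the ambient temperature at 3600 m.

-16.32°C

Environmental to 3600 m: -9.7 × 1.6 km = -15.52°C, so T = -16.32°C.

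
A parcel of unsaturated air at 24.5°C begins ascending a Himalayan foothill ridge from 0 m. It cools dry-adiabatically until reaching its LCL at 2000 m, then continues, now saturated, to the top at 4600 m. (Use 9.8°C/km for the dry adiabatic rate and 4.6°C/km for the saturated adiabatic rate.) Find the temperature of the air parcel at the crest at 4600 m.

-7.06°C

From 0 m to 2000 m (dry): cools by 9.8 × 2 = 19.6°C, giving 4.9°C.
From 2000 m to 4600 m (saturated): cools by 4.6 × 2.6 = 11.96°C, giving -7.06°C.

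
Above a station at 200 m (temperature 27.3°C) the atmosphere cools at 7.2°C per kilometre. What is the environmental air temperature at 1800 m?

200–1800 m, environmental: Δz = 1.6 km ⇒ ΔT = -11.52°C; T = 15.78°C

15.78°C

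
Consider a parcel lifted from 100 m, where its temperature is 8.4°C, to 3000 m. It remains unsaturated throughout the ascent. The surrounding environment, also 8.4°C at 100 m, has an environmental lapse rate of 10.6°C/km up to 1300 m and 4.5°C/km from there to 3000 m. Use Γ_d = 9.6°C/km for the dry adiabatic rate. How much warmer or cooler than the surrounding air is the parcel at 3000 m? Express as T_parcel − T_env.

-7.47°C (parcel cooler than environment)

Parcel:
  From 100 m to 3000 m (dry): cools by 9.6 × 2.9 = 27.84°C, giving -19.44°C.
Environment:
  From 100 m to 1300 m (environment, lower layer): cools by 10.6 × 1.2 = 12.72°C, giving -4.32°C.
  From 1300 m to 3000 m (environment, upper layer): cools by 4.5 × 1.7 = 7.65°C, giving -11.97°C.
T_parcel − T_env = -19.44 − (-11.97) = -7.47°C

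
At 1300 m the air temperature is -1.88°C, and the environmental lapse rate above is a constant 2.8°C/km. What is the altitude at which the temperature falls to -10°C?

4200 m

Height above start = (-1.88 − (-10)) / 2.8 = 2.9 km
Altitude = 1300 m + 2900 m = 4200 m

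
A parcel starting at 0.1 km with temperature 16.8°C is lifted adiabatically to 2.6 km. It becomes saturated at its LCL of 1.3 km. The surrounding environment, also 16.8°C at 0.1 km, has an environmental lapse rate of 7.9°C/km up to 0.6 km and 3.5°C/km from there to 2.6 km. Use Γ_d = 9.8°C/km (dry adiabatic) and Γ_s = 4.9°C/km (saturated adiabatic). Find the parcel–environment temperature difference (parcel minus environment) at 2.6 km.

-7.18°C (parcel cooler than environment)

Parcel:
  From 100 m to 1300 m (dry): cools by 9.8 × 1.2 = 11.76°C, giving 5.04°C.
  From 1300 m to 2600 m (saturated): cools by 4.9 × 1.3 = 6.37°C, giving -1.33°C.
Environment:
  From 100 m to 600 m (environment, lower layer): cools by 7.9 × 0.5 = 3.95°C, giving 12.85°C.
  From 600 m to 2600 m (environment, upper layer): cools by 3.5 × 2 = 7°C, giving 5.85°C.
T_parcel − T_env = -1.33 − 5.85 = -7.18°C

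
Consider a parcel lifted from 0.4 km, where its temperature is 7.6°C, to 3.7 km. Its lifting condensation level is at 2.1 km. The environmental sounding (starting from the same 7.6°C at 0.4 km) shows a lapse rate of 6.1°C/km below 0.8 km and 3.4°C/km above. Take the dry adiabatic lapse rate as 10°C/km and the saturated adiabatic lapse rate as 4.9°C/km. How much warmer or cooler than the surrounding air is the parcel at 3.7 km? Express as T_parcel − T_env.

Parcel:
  400 → 2100 m (dry, 10°C/km): ΔT = -10 × 1.7 = -17°C → T = -9.4°C
  2100 → 3700 m (saturated, 4.9°C/km): ΔT = -4.9 × 1.6 = -7.84°C → T = -17.24°C
Environment:
  400 → 800 m (environment, lower layer, 6.1°C/km): ΔT = -6.1 × 0.4 = -2.44°C → T = 5.16°C
  800 → 3700 m (environment, upper layer, 3.4°C/km): ΔT = -3.4 × 2.9 = -9.86°C → T = -4.7°C
T_parcel − T_env = -17.24 − (-4.7) = -12.54°C

-12.54°C (parcel cooler than environment)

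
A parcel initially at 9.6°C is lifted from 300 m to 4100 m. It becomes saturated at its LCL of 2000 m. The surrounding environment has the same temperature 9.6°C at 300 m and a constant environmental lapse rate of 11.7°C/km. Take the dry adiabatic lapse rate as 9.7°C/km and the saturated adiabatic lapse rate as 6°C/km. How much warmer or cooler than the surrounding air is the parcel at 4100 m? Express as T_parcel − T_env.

Parcel:
  300 → 2000 m (dry, 9.7°C/km): ΔT = -9.7 × 1.7 = -16.49°C → T = -6.89°C
  2000 → 4100 m (saturated, 6°C/km): ΔT = -6 × 2.1 = -12.6°C → T = -19.49°C
Environment:
  300 → 4100 m (environment, 11.7°C/km): ΔT = -11.7 × 3.8 = -44.46°C → T = -34.86°C
T_parcel − T_env = -19.49 − (-34.86) = +15.37°C

+15.37°C (parcel warmer than environment)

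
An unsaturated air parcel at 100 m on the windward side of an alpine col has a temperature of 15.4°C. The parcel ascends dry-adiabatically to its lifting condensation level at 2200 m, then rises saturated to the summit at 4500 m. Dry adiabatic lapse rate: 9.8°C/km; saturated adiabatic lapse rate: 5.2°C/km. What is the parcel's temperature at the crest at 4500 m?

-17.14°C

From 100 m to 2200 m (dry): cools by 9.8 × 2.1 = 20.58°C, giving -5.18°C.
From 2200 m to 4500 m (saturated): cools by 5.2 × 2.3 = 11.96°C, giving -17.14°C.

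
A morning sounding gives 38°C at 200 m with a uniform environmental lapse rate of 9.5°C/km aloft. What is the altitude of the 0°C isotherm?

Height above start = (38 − 0) / 9.5 = 4 km
Altitude = 200 m + 4000 m = 4200 m

4200 m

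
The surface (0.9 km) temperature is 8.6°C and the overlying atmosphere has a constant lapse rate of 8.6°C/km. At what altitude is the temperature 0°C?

Height above start = (8.6 − 0) / 8.6 = 1 km
Altitude = 900 m + 1000 m = 1900 m

1.9 km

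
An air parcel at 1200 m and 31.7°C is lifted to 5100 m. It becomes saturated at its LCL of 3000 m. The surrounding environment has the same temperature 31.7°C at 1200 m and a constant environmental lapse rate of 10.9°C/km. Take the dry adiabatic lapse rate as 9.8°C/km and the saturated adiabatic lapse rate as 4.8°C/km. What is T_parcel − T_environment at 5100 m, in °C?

Parcel:
  From 1200 m to 3000 m (dry): cools by 9.8 × 1.8 = 17.64°C, giving 14.06°C.
  From 3000 m to 5100 m (saturated): cools by 4.8 × 2.1 = 10.08°C, giving 3.98°C.
Environment:
  From 1200 m to 5100 m (environment): cools by 10.9 × 3.9 = 42.51°C, giving -10.81°C.
T_parcel − T_env = 3.98 − (-10.81) = +14.79°C

+14.79°C (parcel warmer than environment)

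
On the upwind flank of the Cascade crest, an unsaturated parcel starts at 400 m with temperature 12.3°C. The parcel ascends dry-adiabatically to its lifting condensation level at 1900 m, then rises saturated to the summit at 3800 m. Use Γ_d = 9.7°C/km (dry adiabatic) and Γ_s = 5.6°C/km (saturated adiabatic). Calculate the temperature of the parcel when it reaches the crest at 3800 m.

Dry to 1900 m: -9.7 × 1.5 km = -14.55°C, so T = -2.25°C.
Saturated to 3800 m: -5.6 × 1.9 km = -10.64°C, so T = -12.89°C.

-12.89°C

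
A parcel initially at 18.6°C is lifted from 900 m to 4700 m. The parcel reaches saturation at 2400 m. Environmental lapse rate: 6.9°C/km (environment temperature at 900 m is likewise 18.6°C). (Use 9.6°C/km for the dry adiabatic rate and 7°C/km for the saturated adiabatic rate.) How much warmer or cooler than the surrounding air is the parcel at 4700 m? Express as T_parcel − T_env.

-4.28°C (parcel cooler than environment)

Parcel:
  900–2400 m, dry: Δz = 1.5 km ⇒ ΔT = -14.4°C; T = 4.2°C
  2400–4700 m, saturated: Δz = 2.3 km ⇒ ΔT = -16.1°C; T = -11.9°C
Environment:
  900–4700 m, environment: Δz = 3.8 km ⇒ ΔT = -26.22°C; T = -7.62°C
T_parcel − T_env = -11.9 − (-7.62) = -4.28°C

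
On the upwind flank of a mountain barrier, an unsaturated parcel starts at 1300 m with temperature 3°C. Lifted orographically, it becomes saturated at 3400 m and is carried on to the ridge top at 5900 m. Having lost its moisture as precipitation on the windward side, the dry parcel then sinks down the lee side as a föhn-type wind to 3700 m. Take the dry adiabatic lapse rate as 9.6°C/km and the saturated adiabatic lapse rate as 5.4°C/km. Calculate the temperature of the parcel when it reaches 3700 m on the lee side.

From 1300 m to 3400 m (dry): cools by 9.6 × 2.1 = 20.16°C, giving -17.16°C.
From 3400 m to 5900 m (saturated): cools by 5.4 × 2.5 = 13.5°C, giving -30.66°C.
From 5900 m to 3700 m (dry descent): warms by 9.6 × 2.2 = 21.12°C, giving -9.54°C.

-9.54°C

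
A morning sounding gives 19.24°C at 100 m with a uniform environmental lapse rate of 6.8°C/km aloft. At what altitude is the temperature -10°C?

4400 m

Height above start = (19.24 − (-10)) / 6.8 = 4.3 km
Altitude = 100 m + 4300 m = 4400 m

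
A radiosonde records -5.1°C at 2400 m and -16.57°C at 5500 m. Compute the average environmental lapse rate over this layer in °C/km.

Γ = −ΔT/Δz = (-5.1 − (-16.57)) / (5500 − 2400) m
  = 11.47°C / 3.1 km = 3.7°C/km

3.7°C/km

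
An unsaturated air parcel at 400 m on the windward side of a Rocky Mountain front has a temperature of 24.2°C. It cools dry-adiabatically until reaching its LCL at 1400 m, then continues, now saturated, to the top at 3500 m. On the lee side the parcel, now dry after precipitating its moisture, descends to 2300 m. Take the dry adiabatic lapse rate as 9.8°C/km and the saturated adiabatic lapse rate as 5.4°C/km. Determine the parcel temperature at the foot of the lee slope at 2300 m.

14.82°C

From 400 m to 1400 m (dry): cools by 9.8 × 1 = 9.8°C, giving 14.4°C.
From 1400 m to 3500 m (saturated): cools by 5.4 × 2.1 = 11.34°C, giving 3.06°C.
From 3500 m to 2300 m (dry descent): warms by 9.8 × 1.2 = 11.76°C, giving 14.82°C.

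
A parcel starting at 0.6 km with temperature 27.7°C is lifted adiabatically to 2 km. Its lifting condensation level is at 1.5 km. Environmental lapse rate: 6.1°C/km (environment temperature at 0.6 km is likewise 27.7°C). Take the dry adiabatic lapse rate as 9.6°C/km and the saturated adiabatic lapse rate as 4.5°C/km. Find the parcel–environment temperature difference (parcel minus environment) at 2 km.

Parcel:
  Dry to 1500 m: -9.6 × 0.9 km = -8.64°C, so T = 19.06°C.
  Saturated to 2000 m: -4.5 × 0.5 km = -2.25°C, so T = 16.81°C.
Environment:
  Environment to 2000 m: -6.1 × 1.4 km = -8.54°C, so T = 19.16°C.
T_parcel − T_env = 16.81 − 19.16 = -2.35°C

-2.35°C (parcel cooler than environment)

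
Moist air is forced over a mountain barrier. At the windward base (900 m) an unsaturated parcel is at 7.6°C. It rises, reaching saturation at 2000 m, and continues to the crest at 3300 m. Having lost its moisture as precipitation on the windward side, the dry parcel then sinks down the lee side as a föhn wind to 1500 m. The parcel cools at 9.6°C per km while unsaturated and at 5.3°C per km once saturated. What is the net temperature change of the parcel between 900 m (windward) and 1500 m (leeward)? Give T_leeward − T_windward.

-0.17°C

Dry to 2000 m: -9.6 × 1.1 km = -10.56°C, so T = -2.96°C.
Saturated to 3300 m: -5.3 × 1.3 km = -6.89°C, so T = -9.85°C.
Dry descent to 1500 m: +9.6 × 1.8 km = +17.28°C, so T = 7.43°C.
Net change vs windward start: 7.43 − 7.6 = -0.17°C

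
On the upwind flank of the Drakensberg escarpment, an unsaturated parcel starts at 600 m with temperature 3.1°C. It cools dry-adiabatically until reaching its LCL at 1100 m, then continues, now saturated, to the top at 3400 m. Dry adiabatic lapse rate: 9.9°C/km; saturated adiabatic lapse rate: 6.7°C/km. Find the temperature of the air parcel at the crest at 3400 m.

600 → 1100 m (dry, 9.9°C/km): ΔT = -9.9 × 0.5 = -4.95°C → T = -1.85°C
1100 → 3400 m (saturated, 6.7°C/km): ΔT = -6.7 × 2.3 = -15.41°C → T = -17.26°C

-17.26°C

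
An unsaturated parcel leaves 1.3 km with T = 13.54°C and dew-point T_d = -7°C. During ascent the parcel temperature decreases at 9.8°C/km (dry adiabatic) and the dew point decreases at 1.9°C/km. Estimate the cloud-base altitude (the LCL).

T and T_d converge at 9.8 − 1.9 = 7.9°C per km
Height above start = (13.54 − (-7)) / 7.9 = 2.6 km
LCL altitude = 1300 m + 2600 m = 3900 m

3.9 km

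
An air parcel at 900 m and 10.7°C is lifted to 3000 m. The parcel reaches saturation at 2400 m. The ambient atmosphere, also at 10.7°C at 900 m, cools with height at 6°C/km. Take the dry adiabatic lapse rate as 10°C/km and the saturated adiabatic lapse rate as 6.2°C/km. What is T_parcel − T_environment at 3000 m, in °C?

Parcel:
  900 → 2400 m (dry, 10°C/km): ΔT = -10 × 1.5 = -15°C → T = -4.3°C
  2400 → 3000 m (saturated, 6.2°C/km): ΔT = -6.2 × 0.6 = -3.72°C → T = -8.02°C
Environment:
  900 → 3000 m (environment, 6°C/km): ΔT = -6 × 2.1 = -12.6°C → T = -1.9°C
T_parcel − T_env = -8.02 − (-1.9) = -6.12°C

-6.12°C (parcel cooler than environment)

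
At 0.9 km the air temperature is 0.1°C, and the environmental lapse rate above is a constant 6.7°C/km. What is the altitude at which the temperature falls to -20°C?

Height above start = (0.1 − (-20)) / 6.7 = 3 km
Altitude = 900 m + 3000 m = 3900 m

3.9 km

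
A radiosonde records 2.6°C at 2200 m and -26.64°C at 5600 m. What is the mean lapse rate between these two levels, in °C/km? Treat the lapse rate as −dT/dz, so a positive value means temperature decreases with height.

Γ = −ΔT/Δz = (2.6 − (-26.64)) / (5600 − 2200) m
  = 29.24°C / 3.4 km = 8.6°C/km

8.6°C/km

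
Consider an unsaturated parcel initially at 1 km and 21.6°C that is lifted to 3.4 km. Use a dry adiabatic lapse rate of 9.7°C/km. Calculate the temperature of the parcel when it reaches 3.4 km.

1000–3400 m, dry adiabatic: Δz = 2.4 km ⇒ ΔT = -23.28°C; T = -1.68°C

-1.68°C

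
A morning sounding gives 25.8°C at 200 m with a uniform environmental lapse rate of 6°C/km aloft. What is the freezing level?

Height above start = (25.8 − 0) / 6 = 4.3 km
Altitude = 200 m + 4300 m = 4500 m

4500 m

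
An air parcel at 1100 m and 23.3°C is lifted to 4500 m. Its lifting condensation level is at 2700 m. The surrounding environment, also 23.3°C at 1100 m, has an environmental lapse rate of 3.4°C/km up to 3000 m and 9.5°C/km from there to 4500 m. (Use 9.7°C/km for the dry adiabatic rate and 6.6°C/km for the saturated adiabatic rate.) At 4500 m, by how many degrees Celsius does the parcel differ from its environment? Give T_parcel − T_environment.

Parcel:
  From 1100 m to 2700 m (dry): cools by 9.7 × 1.6 = 15.52°C, giving 7.78°C.
  From 2700 m to 4500 m (saturated): cools by 6.6 × 1.8 = 11.88°C, giving -4.1°C.
Environment:
  From 1100 m to 3000 m (environment, lower layer): cools by 3.4 × 1.9 = 6.46°C, giving 16.84°C.
  From 3000 m to 4500 m (environment, upper layer): cools by 9.5 × 1.5 = 14.25°C, giving 2.59°C.
T_parcel − T_env = -4.1 − 2.59 = -6.69°C

-6.69°C (parcel cooler than environment)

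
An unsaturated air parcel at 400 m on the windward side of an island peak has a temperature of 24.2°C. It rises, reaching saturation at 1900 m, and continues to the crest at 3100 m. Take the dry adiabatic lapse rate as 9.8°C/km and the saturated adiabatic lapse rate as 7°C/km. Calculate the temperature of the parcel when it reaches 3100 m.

From 400 m to 1900 m (dry): cools by 9.8 × 1.5 = 14.7°C, giving 9.5°C.
From 1900 m to 3100 m (saturated): cools by 7 × 1.2 = 8.4°C, giving 1.1°C.

1.1°C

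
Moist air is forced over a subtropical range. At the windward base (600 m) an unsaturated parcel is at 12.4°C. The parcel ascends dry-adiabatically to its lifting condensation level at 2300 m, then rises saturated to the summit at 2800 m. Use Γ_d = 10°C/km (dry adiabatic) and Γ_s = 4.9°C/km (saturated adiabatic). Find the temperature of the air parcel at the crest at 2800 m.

From 600 m to 2300 m (dry): cools by 10 × 1.7 = 17°C, giving -4.6°C.
From 2300 m to 2800 m (saturated): cools by 4.9 × 0.5 = 2.45°C, giving -7.05°C.

-7.05°C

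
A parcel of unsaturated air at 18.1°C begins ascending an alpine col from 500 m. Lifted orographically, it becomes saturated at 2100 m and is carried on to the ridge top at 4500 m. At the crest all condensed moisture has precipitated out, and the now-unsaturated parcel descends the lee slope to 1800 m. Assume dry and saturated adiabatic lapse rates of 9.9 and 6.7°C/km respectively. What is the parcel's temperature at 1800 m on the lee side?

Dry to 2100 m: -9.9 × 1.6 km = -15.84°C, so T = 2.26°C.
Saturated to 4500 m: -6.7 × 2.4 km = -16.08°C, so T = -13.82°C.
Dry descent to 1800 m: +9.9 × 2.7 km = +26.73°C, so T = 12.91°C.

12.91°C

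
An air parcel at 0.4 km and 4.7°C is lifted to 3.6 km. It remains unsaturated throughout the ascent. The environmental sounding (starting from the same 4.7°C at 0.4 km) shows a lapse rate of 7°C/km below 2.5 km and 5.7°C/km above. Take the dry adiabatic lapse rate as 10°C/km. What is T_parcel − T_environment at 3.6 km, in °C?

-11.03°C (parcel cooler than environment)

Parcel:
  400–3600 m, dry: Δz = 3.2 km ⇒ ΔT = -32°C; T = -27.3°C
Environment:
  400–2500 m, environment, lower layer: Δz = 2.1 km ⇒ ΔT = -14.7°C; T = -10°C
  2500–3600 m, environment, upper layer: Δz = 1.1 km ⇒ ΔT = -6.27°C; T = -16.27°C
T_parcel − T_env = -27.3 − (-16.27) = -11.03°C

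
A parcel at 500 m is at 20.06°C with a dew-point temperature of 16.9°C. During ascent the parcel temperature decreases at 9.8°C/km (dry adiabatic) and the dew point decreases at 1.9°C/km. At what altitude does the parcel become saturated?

T and T_d converge at 9.8 − 1.9 = 7.9°C per km
Height above start = (20.06 − 16.9) / 7.9 = 0.4 km
LCL altitude = 500 m + 400 m = 900 m

900 m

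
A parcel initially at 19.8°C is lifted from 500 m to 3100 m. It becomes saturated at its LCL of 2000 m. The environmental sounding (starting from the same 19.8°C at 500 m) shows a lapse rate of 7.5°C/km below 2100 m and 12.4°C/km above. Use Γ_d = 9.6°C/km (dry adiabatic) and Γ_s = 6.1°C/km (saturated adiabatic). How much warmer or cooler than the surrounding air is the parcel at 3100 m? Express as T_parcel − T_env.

Parcel:
  Dry to 2000 m: -9.6 × 1.5 km = -14.4°C, so T = 5.4°C.
  Saturated to 3100 m: -6.1 × 1.1 km = -6.71°C, so T = -1.31°C.
Environment:
  Environment, lower layer to 2100 m: -7.5 × 1.6 km = -12°C, so T = 7.8°C.
  Environment, upper layer to 3100 m: -12.4 × 1 km = -12.4°C, so T = -4.6°C.
T_parcel − T_env = -1.31 − (-4.6) = +3.29°C

+3.29°C (parcel warmer than environment)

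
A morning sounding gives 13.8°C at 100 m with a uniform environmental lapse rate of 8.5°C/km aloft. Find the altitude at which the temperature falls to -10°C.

2900 m

Height above start = (13.8 − (-10)) / 8.5 = 2.8 km
Altitude = 100 m + 2800 m = 2900 m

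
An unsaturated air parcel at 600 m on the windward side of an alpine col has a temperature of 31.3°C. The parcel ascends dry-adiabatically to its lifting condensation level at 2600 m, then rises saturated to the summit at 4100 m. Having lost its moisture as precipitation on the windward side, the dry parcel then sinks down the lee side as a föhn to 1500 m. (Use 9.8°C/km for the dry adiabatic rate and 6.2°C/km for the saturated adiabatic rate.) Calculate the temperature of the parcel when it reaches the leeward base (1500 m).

Dry to 2600 m: -9.8 × 2 km = -19.6°C, so T = 11.7°C.
Saturated to 4100 m: -6.2 × 1.5 km = -9.3°C, so T = 2.4°C.
Dry descent to 1500 m: +9.8 × 2.6 km = +25.48°C, so T = 27.88°C.

27.88°C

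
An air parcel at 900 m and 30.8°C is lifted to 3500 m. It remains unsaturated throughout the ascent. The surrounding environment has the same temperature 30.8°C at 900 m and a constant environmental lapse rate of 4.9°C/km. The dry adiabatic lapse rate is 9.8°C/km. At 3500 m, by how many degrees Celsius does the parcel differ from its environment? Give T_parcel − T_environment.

-12.74°C (parcel cooler than environment)

Parcel:
  Dry to 3500 m: -9.8 × 2.6 km = -25.48°C, so T = 5.32°C.
Environment:
  Environment to 3500 m: -4.9 × 2.6 km = -12.74°C, so T = 18.06°C.
T_parcel − T_env = 5.32 − 18.06 = -12.74°C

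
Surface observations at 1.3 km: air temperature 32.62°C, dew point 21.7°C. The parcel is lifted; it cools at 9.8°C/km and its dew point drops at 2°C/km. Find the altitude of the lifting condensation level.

2.7 km

T and T_d converge at 9.8 − 2 = 7.8°C per km
Height above start = (32.62 − 21.7) / 7.8 = 1.4 km
LCL altitude = 1300 m + 1400 m = 2700 m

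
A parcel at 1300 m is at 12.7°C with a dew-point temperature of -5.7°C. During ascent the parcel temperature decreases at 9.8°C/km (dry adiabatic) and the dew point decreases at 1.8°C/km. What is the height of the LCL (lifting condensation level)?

T and T_d converge at 9.8 − 1.8 = 8°C per km
Height above start = (12.7 − (-5.7)) / 8 = 2.3 km
LCL altitude = 1300 m + 2300 m = 3600 m

3600 m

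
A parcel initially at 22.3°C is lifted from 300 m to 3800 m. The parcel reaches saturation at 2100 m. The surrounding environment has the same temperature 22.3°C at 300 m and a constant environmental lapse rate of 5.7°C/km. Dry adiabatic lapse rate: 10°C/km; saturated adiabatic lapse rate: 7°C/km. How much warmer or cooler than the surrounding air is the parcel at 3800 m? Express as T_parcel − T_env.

-9.95°C (parcel cooler than environment)

Parcel:
  300 → 2100 m (dry, 10°C/km): ΔT = -10 × 1.8 = -18°C → T = 4.3°C
  2100 → 3800 m (saturated, 7°C/km): ΔT = -7 × 1.7 = -11.9°C → T = -7.6°C
Environment:
  300 → 3800 m (environment, 5.7°C/km): ΔT = -5.7 × 3.5 = -19.95°C → T = 2.35°C
T_parcel − T_env = -7.6 − 2.35 = -9.95°C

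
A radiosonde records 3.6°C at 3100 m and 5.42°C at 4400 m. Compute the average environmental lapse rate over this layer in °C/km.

-1.4°C/km

Γ = −ΔT/Δz = (3.6 − 5.42) / (4400 − 3100) m
  = -1.82°C / 1.3 km = -1.4°C/km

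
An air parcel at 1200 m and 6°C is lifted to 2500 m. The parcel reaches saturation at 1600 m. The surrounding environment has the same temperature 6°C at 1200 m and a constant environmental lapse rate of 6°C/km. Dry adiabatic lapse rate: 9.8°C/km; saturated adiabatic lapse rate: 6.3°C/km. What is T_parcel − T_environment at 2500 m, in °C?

Parcel:
  From 1200 m to 1600 m (dry): cools by 9.8 × 0.4 = 3.92°C, giving 2.08°C.
  From 1600 m to 2500 m (saturated): cools by 6.3 × 0.9 = 5.67°C, giving -3.59°C.
Environment:
  From 1200 m to 2500 m (environment): cools by 6 × 1.3 = 7.8°C, giving -1.8°C.
T_parcel − T_env = -3.59 − (-1.8) = -1.79°C

-1.79°C (parcel cooler than environment)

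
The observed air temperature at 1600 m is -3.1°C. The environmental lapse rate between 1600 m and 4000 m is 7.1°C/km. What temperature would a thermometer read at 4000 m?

-20.14°C

From 1600 m to 4000 m (environmental): cools by 7.1 × 2.4 = 17.04°C, giving -20.14°C.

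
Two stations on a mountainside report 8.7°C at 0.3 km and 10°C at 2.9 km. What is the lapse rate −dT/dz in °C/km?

-0.5°C/km

Γ = −ΔT/Δz = (8.7 − 10) / (2900 − 300) m
  = -1.3°C / 2.6 km = -0.5°C/km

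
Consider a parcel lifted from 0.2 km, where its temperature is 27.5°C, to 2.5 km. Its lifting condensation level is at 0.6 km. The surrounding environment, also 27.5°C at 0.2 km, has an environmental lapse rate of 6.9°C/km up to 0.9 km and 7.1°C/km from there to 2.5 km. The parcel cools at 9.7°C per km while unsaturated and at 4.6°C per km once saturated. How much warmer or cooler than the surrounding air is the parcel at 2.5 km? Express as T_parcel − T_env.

Parcel:
  Dry to 600 m: -9.7 × 0.4 km = -3.88°C, so T = 23.62°C.
  Saturated to 2500 m: -4.6 × 1.9 km = -8.74°C, so T = 14.88°C.
Environment:
  Environment, lower layer to 900 m: -6.9 × 0.7 km = -4.83°C, so T = 22.67°C.
  Environment, upper layer to 2500 m: -7.1 × 1.6 km = -11.36°C, so T = 11.31°C.
T_parcel − T_env = 14.88 − 11.31 = +3.57°C

+3.57°C (parcel warmer than environment)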